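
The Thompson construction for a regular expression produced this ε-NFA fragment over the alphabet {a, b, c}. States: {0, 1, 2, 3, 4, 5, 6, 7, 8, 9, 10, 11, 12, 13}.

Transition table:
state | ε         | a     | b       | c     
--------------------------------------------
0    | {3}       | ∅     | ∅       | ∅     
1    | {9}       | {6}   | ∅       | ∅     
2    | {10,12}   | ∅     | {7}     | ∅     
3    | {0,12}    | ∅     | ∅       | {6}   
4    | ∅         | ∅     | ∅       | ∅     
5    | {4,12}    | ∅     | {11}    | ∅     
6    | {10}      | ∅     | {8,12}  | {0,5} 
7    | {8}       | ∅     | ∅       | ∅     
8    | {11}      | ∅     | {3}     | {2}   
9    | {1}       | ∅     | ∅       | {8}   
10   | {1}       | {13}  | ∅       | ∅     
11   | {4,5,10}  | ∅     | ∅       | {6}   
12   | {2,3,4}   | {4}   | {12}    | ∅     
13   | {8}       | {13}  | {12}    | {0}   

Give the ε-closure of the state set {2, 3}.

Start with {2, 3}.
From 2 via ε: add 10, 12.
From 3 via ε: add 0.
From 10 via ε: add 1.
From 12 via ε: add 4.
From 1 via ε: add 9.
No new states can be added; the closed set is {0, 1, 2, 3, 4, 9, 10, 12}.

{0, 1, 2, 3, 4, 9, 10, 12}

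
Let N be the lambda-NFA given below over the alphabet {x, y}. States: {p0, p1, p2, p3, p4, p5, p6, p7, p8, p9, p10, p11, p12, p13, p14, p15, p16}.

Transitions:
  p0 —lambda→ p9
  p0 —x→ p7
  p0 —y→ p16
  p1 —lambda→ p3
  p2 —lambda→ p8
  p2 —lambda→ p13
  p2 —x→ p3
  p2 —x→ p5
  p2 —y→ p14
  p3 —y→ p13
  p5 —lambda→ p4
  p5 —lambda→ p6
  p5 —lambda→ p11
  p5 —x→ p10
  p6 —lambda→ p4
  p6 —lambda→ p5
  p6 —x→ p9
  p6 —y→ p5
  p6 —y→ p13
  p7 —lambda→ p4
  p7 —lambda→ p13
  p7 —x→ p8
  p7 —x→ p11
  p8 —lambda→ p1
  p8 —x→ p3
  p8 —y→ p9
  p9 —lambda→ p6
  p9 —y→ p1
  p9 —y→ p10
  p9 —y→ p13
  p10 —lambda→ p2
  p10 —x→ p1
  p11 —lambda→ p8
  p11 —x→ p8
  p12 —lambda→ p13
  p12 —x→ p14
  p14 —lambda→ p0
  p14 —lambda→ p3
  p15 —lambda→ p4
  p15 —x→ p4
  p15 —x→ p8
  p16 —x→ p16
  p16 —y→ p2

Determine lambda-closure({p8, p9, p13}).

{p1, p3, p4, p5, p6, p8, p9, p11, p13}

Start with {p8, p9, p13}.
From p8 via lambda: add p1.
From p9 via lambda: add p6.
From p1 via lambda: add p3.
From p6 via lambda: add p4, p5.
From p5 via lambda: add p11.
No new states can be added; the closed set is {p1, p3, p4, p5, p6, p8, p9, p11, p13}.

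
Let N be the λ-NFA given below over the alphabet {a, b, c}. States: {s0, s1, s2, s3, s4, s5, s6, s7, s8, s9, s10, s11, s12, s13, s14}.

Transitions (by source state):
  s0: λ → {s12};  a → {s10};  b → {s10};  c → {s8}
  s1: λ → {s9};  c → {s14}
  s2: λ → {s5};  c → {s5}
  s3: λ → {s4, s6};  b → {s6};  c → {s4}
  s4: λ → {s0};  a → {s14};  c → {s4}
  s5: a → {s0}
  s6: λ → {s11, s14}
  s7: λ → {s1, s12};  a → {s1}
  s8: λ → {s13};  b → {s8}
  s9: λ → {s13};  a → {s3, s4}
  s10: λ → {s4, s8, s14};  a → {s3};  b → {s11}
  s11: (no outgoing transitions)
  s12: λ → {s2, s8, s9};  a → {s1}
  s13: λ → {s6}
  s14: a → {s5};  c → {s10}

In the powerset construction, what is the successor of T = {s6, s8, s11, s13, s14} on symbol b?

s8 on b → {s8}.
No b-transition from s6, s11, s13, s14.
Union after reading b: {s8}.
Now take the λ-closure:
From s8 via λ: add s13.
From s13 via λ: add s6.
From s6 via λ: add s11, s14.
No new states can be added; the closed set is {s6, s8, s11, s13, s14}.

{s6, s8, s11, s13, s14}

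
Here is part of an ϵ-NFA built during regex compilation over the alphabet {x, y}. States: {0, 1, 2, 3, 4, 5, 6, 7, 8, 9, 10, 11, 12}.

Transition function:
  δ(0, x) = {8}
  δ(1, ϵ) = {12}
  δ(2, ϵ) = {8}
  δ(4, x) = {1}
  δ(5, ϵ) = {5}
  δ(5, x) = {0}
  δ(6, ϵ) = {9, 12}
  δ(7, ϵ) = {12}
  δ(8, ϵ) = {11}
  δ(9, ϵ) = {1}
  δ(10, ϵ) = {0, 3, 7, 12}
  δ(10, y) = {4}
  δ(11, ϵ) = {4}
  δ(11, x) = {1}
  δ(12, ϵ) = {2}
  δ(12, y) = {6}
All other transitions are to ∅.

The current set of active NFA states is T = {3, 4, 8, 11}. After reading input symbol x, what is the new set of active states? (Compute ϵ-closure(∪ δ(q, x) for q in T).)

4 on x → {1}.
11 on x → {1}.
No x-transition from 3, 8.
Union after reading x: {1}.
Now take the ϵ-closure:
From 1 via ϵ: add 12.
From 12 via ϵ: add 2.
From 2 via ϵ: add 8.
From 8 via ϵ: add 11.
From 11 via ϵ: add 4.
No new states can be added; the closed set is {1, 2, 4, 8, 11, 12}.

{1, 2, 4, 8, 11, 12}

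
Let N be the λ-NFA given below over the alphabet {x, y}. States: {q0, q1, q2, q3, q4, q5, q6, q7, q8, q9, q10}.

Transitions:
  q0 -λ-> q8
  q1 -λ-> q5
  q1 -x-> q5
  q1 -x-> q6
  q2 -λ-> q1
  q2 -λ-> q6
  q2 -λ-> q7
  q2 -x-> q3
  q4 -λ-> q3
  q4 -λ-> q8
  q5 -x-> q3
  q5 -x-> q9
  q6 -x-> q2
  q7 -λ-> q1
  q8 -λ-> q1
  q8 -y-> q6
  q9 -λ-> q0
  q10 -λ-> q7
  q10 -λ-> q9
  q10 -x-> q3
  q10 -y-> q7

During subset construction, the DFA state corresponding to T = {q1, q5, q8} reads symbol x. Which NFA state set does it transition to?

q1 on x → {q5, q6}.
q5 on x → {q3, q9}.
No x-transition from q8.
Union after reading x: {q3, q5, q6, q9}.
Now take the λ-closure:
From q9 via λ: add q0.
From q0 via λ: add q8.
From q8 via λ: add q1.
No new states can be added; the closed set is {q0, q1, q3, q5, q6, q8, q9}.

{q0, q1, q3, q5, q6, q8, q9}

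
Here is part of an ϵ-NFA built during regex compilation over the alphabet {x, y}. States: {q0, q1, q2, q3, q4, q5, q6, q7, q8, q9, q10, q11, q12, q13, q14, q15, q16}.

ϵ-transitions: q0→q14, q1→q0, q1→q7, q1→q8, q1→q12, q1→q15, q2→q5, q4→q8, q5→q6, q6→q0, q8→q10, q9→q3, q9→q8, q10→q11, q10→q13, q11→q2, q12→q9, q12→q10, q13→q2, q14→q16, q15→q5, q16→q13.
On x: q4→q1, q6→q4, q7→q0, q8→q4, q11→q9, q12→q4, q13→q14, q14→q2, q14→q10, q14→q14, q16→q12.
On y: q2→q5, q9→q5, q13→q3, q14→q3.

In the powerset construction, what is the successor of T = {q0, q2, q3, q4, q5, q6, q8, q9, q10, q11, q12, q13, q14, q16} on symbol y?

q2 on y → {q5}.
q9 on y → {q5}.
q13 on y → {q3}.
q14 on y → {q3}.
No y-transition from q0, q3, q4, q5, q6, q8, q10, q11, q12, q16.
Union after reading y: {q3, q5}.
Now take the ϵ-closure:
From q5 via ϵ: add q6.
From q6 via ϵ: add q0.
From q0 via ϵ: add q14.
From q14 via ϵ: add q16.
From q16 via ϵ: add q13.
From q13 via ϵ: add q2.
No new states can be added; the closed set is {q0, q2, q3, q5, q6, q13, q14, q16}.

{q0, q2, q3, q5, q6, q13, q14, q16}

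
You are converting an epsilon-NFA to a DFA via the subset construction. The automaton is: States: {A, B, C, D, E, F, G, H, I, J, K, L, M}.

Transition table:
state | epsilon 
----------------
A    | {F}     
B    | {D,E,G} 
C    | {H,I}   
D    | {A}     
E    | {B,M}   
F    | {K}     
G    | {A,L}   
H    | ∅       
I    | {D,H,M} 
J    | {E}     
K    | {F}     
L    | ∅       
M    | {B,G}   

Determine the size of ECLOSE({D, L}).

Start with {D, L}.
From D via epsilon: add A.
From A via epsilon: add F.
From F via epsilon: add K.
epsilon-closure = {A, D, F, K, L}, which has 5 states.

5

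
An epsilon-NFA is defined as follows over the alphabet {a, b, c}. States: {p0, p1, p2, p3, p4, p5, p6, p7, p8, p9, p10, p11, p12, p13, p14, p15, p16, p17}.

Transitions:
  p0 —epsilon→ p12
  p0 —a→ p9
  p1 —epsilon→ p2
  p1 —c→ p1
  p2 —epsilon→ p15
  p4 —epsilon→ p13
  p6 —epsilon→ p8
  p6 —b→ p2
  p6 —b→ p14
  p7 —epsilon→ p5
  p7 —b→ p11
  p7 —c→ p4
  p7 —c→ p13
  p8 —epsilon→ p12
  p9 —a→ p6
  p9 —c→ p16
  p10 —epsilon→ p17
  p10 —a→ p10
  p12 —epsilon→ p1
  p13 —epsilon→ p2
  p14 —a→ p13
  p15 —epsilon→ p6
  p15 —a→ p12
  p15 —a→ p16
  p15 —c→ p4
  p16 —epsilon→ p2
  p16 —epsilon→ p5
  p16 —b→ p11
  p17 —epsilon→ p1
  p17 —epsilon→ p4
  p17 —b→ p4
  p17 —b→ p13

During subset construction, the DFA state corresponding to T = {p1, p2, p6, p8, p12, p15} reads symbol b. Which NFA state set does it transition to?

p6 on b → {p2, p14}.
No b-transition from p1, p2, p8, p12, p15.
Union after reading b: {p2, p14}.
Now take the epsilon-closure:
From p2 via epsilon: add p15.
From p15 via epsilon: add p6.
From p6 via epsilon: add p8.
From p8 via epsilon: add p12.
From p12 via epsilon: add p1.
No new states can be added; the closed set is {p1, p2, p6, p8, p12, p14, p15}.

{p1, p2, p6, p8, p12, p14, p15}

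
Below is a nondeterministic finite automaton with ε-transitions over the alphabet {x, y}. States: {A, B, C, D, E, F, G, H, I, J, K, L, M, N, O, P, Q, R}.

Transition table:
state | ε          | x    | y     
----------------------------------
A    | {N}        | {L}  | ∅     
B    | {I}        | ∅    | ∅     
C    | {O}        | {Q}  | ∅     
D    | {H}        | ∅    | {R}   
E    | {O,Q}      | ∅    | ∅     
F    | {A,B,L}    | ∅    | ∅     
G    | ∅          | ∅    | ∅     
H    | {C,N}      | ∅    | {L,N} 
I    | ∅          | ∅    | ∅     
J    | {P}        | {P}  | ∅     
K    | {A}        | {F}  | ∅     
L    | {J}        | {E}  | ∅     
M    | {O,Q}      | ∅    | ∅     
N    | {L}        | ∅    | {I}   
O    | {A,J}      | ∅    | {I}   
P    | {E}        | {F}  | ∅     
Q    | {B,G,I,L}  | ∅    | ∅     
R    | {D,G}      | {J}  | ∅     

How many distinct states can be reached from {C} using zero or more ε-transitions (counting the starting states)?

Start with {C}.
From C via ε: add O.
From O via ε: add A, J.
From A via ε: add N.
From J via ε: add P.
From N via ε: add L.
From P via ε: add E.
From E via ε: add Q.
From Q via ε: add B, G, I.
ε-closure = {A, B, C, E, G, I, J, L, N, O, P, Q}, which has 12 states.

12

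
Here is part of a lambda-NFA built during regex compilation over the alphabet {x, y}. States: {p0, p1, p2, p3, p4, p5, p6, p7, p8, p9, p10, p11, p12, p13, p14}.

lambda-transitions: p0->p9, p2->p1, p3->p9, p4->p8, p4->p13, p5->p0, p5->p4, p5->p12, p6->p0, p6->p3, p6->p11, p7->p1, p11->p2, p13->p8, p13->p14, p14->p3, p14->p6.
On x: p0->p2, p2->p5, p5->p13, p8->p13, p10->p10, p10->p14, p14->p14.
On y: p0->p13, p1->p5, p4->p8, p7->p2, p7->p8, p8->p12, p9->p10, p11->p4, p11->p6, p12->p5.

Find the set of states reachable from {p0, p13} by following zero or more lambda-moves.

Start with {p0, p13}.
From p0 via lambda: add p9.
From p13 via lambda: add p8, p14.
From p14 via lambda: add p3, p6.
From p6 via lambda: add p11.
From p11 via lambda: add p2.
From p2 via lambda: add p1.
No new states can be added; the closed set is {p0, p1, p2, p3, p6, p8, p9, p11, p13, p14}.

{p0, p1, p2, p3, p6, p8, p9, p11, p13, p14}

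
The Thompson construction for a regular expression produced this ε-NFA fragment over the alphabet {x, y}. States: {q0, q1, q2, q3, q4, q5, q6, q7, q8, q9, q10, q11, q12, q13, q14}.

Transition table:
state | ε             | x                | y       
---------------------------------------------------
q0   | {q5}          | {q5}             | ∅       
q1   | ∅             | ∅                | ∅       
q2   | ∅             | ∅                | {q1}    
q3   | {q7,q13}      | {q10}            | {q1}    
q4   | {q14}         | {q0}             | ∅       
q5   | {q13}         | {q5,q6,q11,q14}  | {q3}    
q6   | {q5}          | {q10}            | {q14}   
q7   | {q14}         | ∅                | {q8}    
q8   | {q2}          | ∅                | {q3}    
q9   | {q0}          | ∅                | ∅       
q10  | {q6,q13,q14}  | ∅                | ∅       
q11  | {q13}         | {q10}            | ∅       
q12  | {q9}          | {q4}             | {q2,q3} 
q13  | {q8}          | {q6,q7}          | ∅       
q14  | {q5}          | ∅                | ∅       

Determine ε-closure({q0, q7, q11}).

Start with {q0, q7, q11}.
From q0 via ε: add q5.
From q7 via ε: add q14.
From q11 via ε: add q13.
From q13 via ε: add q8.
From q8 via ε: add q2.
No new states can be added; the closed set is {q0, q2, q5, q7, q8, q11, q13, q14}.

{q0, q2, q5, q7, q8, q11, q13, q14}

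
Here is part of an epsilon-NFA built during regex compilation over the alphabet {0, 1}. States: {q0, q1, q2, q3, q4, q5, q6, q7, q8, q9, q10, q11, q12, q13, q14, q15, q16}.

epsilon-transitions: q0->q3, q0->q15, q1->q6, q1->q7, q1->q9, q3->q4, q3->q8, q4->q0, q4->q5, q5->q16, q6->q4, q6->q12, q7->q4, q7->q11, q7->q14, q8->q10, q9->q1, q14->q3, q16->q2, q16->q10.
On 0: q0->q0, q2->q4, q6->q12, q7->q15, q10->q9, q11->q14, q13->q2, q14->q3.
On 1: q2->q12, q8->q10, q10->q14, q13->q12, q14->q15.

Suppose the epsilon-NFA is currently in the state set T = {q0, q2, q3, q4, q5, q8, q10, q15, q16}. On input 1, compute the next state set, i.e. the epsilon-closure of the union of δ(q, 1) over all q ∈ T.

{q0, q2, q3, q4, q5, q8, q10, q12, q14, q15, q16}

q2 on 1 → {q12}.
q8 on 1 → {q10}.
q10 on 1 → {q14}.
No 1-transition from q0, q3, q4, q5, q15, q16.
Union after reading 1: {q10, q12, q14}.
Now take the epsilon-closure:
From q14 via epsilon: add q3.
From q3 via epsilon: add q4, q8.
From q4 via epsilon: add q0, q5.
From q0 via epsilon: add q15.
From q5 via epsilon: add q16.
From q16 via epsilon: add q2.
No new states can be added; the closed set is {q0, q2, q3, q4, q5, q8, q10, q12, q14, q15, q16}.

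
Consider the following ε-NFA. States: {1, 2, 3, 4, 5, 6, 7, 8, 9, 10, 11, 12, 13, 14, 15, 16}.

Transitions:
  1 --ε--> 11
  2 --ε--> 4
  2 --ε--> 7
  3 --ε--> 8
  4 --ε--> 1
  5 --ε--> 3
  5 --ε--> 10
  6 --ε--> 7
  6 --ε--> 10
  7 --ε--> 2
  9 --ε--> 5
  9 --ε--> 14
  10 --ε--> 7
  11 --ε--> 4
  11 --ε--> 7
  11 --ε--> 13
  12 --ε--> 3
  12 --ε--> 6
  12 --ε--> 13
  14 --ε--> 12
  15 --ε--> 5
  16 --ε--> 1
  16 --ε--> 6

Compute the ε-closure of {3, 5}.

{1, 2, 3, 4, 5, 7, 8, 10, 11, 13}

Start with {3, 5}.
From 3 via ε: add 8.
From 5 via ε: add 10.
From 10 via ε: add 7.
From 7 via ε: add 2.
From 2 via ε: add 4.
From 4 via ε: add 1.
From 1 via ε: add 11.
From 11 via ε: add 13.
No new states can be added; the closed set is {1, 2, 3, 4, 5, 7, 8, 10, 11, 13}.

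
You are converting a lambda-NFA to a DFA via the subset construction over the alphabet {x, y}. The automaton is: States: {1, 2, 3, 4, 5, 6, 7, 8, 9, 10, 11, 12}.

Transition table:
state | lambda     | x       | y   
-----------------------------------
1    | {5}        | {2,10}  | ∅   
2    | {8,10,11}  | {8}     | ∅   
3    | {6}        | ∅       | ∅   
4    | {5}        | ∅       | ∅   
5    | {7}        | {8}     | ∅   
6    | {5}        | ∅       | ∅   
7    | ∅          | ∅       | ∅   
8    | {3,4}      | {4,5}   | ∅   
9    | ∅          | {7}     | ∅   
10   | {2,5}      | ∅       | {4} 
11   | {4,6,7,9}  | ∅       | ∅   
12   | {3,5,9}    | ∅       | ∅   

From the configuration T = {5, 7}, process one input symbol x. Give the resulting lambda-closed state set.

5 on x → {8}.
No x-transition from 7.
Union after reading x: {8}.
Now take the lambda-closure:
From 8 via lambda: add 3, 4.
From 3 via lambda: add 6.
From 4 via lambda: add 5.
From 5 via lambda: add 7.
No new states can be added; the closed set is {3, 4, 5, 6, 7, 8}.

{3, 4, 5, 6, 7, 8}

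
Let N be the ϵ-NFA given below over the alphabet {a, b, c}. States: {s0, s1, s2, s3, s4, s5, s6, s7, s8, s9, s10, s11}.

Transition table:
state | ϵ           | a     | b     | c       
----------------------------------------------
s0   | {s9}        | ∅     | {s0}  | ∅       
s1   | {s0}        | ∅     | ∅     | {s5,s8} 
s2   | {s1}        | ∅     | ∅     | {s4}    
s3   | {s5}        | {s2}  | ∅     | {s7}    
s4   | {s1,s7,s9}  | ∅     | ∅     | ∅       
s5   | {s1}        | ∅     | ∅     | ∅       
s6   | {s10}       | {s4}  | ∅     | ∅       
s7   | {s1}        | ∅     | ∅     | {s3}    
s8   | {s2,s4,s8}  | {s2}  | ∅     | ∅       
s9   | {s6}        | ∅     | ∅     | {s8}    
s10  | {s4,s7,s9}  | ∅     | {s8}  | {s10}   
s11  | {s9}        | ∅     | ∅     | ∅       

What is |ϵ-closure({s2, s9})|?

8

Start with {s2, s9}.
From s2 via ϵ: add s1.
From s9 via ϵ: add s6.
From s1 via ϵ: add s0.
From s6 via ϵ: add s10.
From s10 via ϵ: add s4, s7.
ϵ-closure = {s0, s1, s2, s4, s6, s7, s9, s10}, which has 8 states.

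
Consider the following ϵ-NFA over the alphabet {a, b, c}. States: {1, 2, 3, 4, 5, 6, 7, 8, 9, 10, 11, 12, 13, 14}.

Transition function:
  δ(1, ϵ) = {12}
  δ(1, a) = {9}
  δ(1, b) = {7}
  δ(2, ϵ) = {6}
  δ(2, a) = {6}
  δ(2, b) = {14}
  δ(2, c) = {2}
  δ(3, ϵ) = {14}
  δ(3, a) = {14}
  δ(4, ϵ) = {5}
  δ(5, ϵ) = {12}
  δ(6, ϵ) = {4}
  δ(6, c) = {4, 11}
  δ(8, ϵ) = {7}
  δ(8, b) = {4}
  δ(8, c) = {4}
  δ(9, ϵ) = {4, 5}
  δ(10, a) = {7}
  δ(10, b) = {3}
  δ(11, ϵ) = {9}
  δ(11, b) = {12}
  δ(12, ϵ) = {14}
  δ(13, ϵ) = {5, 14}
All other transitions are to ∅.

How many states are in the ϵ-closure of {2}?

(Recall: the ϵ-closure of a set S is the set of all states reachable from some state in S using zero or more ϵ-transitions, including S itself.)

Start with {2}.
From 2 via ϵ: add 6.
From 6 via ϵ: add 4.
From 4 via ϵ: add 5.
From 5 via ϵ: add 12.
From 12 via ϵ: add 14.
ϵ-closure = {2, 4, 5, 6, 12, 14}, which has 6 states.

6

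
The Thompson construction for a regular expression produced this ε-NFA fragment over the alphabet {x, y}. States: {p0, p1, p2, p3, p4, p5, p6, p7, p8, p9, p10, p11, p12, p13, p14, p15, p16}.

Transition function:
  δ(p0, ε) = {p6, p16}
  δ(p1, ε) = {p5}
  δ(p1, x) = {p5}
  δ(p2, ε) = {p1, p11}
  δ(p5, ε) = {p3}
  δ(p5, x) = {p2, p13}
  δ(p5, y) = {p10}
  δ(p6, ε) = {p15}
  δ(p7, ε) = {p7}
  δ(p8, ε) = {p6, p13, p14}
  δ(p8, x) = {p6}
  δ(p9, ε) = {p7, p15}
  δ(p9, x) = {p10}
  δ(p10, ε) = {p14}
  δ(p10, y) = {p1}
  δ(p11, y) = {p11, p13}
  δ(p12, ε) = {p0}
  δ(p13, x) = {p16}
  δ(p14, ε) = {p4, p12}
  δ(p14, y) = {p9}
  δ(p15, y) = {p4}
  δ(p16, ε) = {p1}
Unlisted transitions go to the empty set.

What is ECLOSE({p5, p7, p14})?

Start with {p5, p7, p14}.
From p5 via ε: add p3.
From p14 via ε: add p4, p12.
From p12 via ε: add p0.
From p0 via ε: add p6, p16.
From p6 via ε: add p15.
From p16 via ε: add p1.
No new states can be added; the closed set is {p0, p1, p3, p4, p5, p6, p7, p12, p14, p15, p16}.

{p0, p1, p3, p4, p5, p6, p7, p12, p14, p15, p16}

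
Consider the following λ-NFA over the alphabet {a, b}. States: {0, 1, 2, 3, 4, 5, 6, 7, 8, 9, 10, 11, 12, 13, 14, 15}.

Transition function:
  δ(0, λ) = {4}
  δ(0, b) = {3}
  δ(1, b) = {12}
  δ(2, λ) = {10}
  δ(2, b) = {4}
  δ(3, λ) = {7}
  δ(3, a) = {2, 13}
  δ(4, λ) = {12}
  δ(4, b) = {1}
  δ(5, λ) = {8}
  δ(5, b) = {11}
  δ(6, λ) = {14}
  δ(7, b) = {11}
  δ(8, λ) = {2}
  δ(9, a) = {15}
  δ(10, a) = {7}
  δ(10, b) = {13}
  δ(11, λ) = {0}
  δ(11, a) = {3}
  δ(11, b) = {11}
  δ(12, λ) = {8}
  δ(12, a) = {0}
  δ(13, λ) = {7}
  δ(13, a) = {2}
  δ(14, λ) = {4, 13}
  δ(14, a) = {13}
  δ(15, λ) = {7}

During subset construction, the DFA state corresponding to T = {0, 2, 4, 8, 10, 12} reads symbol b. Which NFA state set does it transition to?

0 on b → {3}.
2 on b → {4}.
4 on b → {1}.
10 on b → {13}.
No b-transition from 8, 12.
Union after reading b: {1, 3, 4, 13}.
Now take the λ-closure:
From 3 via λ: add 7.
From 4 via λ: add 12.
From 12 via λ: add 8.
From 8 via λ: add 2.
From 2 via λ: add 10.
No new states can be added; the closed set is {1, 2, 3, 4, 7, 8, 10, 12, 13}.

{1, 2, 3, 4, 7, 8, 10, 12, 13}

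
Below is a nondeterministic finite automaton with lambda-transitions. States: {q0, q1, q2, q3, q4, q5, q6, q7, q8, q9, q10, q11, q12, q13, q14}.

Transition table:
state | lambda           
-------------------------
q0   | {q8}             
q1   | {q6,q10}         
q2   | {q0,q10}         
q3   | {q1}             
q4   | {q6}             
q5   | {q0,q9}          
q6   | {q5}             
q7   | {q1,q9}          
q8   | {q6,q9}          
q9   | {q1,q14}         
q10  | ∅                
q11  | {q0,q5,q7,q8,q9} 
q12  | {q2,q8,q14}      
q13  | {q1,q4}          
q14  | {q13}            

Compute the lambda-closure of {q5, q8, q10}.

{q0, q1, q4, q5, q6, q8, q9, q10, q13, q14}

Start with {q5, q8, q10}.
From q5 via lambda: add q0, q9.
From q8 via lambda: add q6.
From q9 via lambda: add q1, q14.
From q14 via lambda: add q13.
From q13 via lambda: add q4.
No new states can be added; the closed set is {q0, q1, q4, q5, q6, q8, q9, q10, q13, q14}.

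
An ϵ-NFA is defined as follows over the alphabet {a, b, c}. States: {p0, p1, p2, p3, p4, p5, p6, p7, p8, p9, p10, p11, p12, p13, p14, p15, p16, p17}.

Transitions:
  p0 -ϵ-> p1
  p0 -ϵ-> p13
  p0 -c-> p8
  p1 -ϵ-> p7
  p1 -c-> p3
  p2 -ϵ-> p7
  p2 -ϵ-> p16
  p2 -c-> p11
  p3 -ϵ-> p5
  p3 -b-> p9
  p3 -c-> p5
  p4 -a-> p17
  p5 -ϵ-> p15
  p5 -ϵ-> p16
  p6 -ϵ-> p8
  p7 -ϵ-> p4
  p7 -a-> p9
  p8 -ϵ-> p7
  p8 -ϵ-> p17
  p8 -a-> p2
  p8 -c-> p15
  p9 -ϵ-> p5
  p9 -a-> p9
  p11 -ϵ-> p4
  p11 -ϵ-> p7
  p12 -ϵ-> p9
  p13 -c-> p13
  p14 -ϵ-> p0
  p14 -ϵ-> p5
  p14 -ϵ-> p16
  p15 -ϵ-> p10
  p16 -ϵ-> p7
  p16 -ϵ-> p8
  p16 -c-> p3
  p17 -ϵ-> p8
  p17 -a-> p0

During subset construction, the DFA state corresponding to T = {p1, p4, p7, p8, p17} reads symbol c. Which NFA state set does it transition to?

{p3, p4, p5, p7, p8, p10, p15, p16, p17}

p1 on c → {p3}.
p8 on c → {p15}.
No c-transition from p4, p7, p17.
Union after reading c: {p3, p15}.
Now take the ϵ-closure:
From p3 via ϵ: add p5.
From p15 via ϵ: add p10.
From p5 via ϵ: add p16.
From p16 via ϵ: add p7, p8.
From p7 via ϵ: add p4.
From p8 via ϵ: add p17.
No new states can be added; the closed set is {p3, p4, p5, p7, p8, p10, p15, p16, p17}.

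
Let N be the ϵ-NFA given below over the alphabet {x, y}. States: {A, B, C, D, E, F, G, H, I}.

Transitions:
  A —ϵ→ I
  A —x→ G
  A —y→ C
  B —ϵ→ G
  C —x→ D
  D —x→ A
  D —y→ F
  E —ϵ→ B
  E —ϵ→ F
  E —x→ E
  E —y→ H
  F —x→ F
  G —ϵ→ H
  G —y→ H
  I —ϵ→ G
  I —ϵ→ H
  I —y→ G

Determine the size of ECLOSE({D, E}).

Start with {D, E}.
From E via ϵ: add B, F.
From B via ϵ: add G.
From G via ϵ: add H.
ϵ-closure = {B, D, E, F, G, H}, which has 6 states.

6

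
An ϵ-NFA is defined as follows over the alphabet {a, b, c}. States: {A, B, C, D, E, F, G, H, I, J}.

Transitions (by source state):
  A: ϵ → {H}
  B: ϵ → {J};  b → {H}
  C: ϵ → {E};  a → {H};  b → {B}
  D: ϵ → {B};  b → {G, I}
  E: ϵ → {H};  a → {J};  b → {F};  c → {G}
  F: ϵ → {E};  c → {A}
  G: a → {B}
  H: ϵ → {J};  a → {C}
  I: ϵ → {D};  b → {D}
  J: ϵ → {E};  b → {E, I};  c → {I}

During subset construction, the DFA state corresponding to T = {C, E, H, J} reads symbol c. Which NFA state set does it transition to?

{B, D, E, G, H, I, J}

E on c → {G}.
J on c → {I}.
No c-transition from C, H.
Union after reading c: {G, I}.
Now take the ϵ-closure:
From I via ϵ: add D.
From D via ϵ: add B.
From B via ϵ: add J.
From J via ϵ: add E.
From E via ϵ: add H.
No new states can be added; the closed set is {B, D, E, G, H, I, J}.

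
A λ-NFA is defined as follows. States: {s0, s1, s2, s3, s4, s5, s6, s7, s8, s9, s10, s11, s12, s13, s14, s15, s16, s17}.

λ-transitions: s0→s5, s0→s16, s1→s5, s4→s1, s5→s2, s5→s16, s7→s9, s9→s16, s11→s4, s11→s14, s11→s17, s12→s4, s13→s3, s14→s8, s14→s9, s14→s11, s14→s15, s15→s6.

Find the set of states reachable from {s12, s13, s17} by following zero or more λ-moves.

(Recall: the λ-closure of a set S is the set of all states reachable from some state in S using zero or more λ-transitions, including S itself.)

Start with {s12, s13, s17}.
From s12 via λ: add s4.
From s13 via λ: add s3.
From s4 via λ: add s1.
From s1 via λ: add s5.
From s5 via λ: add s2, s16.
No new states can be added; the closed set is {s1, s2, s3, s4, s5, s12, s13, s16, s17}.

{s1, s2, s3, s4, s5, s12, s13, s16, s17}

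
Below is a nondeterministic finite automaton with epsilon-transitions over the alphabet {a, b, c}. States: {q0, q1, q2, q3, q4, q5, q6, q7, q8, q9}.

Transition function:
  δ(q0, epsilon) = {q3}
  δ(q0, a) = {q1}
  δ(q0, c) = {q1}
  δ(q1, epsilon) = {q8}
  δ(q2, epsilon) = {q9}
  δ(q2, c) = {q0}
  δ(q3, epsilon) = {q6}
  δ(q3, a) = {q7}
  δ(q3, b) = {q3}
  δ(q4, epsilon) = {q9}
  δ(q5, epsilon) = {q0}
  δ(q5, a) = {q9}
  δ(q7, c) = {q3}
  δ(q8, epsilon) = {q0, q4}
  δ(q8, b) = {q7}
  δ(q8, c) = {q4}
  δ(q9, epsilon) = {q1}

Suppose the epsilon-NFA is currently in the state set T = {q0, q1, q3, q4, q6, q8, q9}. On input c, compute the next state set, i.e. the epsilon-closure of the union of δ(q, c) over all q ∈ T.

q0 on c → {q1}.
q8 on c → {q4}.
No c-transition from q1, q3, q4, q6, q9.
Union after reading c: {q1, q4}.
Now take the epsilon-closure:
From q1 via epsilon: add q8.
From q4 via epsilon: add q9.
From q8 via epsilon: add q0.
From q0 via epsilon: add q3.
From q3 via epsilon: add q6.
No new states can be added; the closed set is {q0, q1, q3, q4, q6, q8, q9}.

{q0, q1, q3, q4, q6, q8, q9}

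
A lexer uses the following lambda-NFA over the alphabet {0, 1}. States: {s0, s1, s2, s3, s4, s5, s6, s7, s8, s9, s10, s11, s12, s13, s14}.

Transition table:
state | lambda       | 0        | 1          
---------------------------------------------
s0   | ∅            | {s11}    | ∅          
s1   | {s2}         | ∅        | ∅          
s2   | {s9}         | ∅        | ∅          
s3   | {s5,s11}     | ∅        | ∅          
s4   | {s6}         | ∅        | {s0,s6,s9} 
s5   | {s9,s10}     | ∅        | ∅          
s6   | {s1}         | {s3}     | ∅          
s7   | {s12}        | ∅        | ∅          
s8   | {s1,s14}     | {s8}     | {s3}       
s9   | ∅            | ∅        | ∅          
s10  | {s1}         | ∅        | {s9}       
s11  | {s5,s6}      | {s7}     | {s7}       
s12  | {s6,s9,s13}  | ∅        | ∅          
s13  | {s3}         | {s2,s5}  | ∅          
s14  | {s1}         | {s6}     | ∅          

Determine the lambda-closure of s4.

{s1, s2, s4, s6, s9}

Start with {s4}.
From s4 via lambda: add s6.
From s6 via lambda: add s1.
From s1 via lambda: add s2.
From s2 via lambda: add s9.
No new states can be added; the closed set is {s1, s2, s4, s6, s9}.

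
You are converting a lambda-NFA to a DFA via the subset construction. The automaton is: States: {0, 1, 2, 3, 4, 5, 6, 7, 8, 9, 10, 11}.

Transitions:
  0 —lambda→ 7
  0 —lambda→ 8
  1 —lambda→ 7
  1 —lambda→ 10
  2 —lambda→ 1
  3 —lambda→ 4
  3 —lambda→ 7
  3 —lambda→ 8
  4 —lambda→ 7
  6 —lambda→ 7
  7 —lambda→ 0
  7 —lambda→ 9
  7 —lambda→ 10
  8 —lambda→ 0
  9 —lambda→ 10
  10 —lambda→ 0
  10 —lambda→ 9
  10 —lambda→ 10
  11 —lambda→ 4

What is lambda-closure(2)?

{0, 1, 2, 7, 8, 9, 10}

Start with {2}.
From 2 via lambda: add 1.
From 1 via lambda: add 7, 10.
From 7 via lambda: add 0, 9.
From 0 via lambda: add 8.
No new states can be added; the closed set is {0, 1, 2, 7, 8, 9, 10}.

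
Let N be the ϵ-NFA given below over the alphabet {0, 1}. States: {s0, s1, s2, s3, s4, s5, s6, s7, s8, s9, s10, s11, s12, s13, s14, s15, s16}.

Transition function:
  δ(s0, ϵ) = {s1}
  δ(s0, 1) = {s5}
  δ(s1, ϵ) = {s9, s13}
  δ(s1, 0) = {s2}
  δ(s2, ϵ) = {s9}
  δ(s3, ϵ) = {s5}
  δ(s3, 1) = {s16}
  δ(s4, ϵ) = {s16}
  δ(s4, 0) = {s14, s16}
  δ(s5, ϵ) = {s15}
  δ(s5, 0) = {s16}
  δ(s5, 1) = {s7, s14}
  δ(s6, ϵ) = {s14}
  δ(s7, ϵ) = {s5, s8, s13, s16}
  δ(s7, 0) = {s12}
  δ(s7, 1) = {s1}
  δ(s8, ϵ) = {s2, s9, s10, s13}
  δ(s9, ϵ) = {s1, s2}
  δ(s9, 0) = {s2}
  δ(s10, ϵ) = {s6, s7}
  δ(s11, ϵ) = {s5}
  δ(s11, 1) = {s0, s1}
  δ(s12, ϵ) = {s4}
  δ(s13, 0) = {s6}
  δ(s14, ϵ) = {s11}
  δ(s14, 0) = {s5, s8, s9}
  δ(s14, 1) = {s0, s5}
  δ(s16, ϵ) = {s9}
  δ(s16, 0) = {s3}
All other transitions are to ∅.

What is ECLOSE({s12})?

{s1, s2, s4, s9, s12, s13, s16}

Start with {s12}.
From s12 via ϵ: add s4.
From s4 via ϵ: add s16.
From s16 via ϵ: add s9.
From s9 via ϵ: add s1, s2.
From s1 via ϵ: add s13.
No new states can be added; the closed set is {s1, s2, s4, s9, s12, s13, s16}.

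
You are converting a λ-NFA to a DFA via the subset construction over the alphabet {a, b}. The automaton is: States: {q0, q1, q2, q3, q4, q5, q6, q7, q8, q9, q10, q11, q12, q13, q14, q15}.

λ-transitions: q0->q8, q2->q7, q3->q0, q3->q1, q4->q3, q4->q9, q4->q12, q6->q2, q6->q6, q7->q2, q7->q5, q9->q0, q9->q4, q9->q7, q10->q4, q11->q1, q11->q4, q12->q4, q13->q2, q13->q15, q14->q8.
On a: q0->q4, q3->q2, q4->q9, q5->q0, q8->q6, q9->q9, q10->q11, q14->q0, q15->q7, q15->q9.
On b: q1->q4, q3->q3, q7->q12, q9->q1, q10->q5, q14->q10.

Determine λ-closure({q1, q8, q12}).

Start with {q1, q8, q12}.
From q12 via λ: add q4.
From q4 via λ: add q3, q9.
From q3 via λ: add q0.
From q9 via λ: add q7.
From q7 via λ: add q2, q5.
No new states can be added; the closed set is {q0, q1, q2, q3, q4, q5, q7, q8, q9, q12}.

{q0, q1, q2, q3, q4, q5, q7, q8, q9, q12}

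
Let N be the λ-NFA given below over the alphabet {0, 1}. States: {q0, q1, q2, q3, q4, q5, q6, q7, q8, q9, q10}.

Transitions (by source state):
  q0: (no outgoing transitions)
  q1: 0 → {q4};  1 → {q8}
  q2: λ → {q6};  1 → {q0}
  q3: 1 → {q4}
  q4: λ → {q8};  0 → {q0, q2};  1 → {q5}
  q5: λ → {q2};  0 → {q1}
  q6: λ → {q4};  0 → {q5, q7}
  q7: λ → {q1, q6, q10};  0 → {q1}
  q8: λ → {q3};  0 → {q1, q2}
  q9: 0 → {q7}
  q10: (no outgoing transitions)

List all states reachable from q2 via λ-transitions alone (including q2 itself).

{q2, q3, q4, q6, q8}

Start with {q2}.
From q2 via λ: add q6.
From q6 via λ: add q4.
From q4 via λ: add q8.
From q8 via λ: add q3.
No new states can be added; the closed set is {q2, q3, q4, q6, q8}.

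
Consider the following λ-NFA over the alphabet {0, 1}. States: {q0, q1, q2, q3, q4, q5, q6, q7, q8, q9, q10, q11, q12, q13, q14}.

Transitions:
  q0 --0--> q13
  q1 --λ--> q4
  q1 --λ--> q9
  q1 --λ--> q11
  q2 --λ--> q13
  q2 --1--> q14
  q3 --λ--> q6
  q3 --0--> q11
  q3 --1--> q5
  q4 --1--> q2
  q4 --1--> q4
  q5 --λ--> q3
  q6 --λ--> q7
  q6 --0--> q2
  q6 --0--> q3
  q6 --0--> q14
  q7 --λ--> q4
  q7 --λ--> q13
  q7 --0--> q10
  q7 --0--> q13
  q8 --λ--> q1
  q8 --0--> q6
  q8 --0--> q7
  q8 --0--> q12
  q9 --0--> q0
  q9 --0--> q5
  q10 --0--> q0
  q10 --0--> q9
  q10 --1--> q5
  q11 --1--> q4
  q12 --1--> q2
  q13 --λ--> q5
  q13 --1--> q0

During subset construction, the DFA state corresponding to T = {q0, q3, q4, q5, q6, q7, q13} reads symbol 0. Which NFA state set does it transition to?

q0 on 0 → {q13}.
q3 on 0 → {q11}.
q6 on 0 → {q2, q3, q14}.
q7 on 0 → {q10, q13}.
No 0-transition from q4, q5, q13.
Union after reading 0: {q2, q3, q10, q11, q13, q14}.
Now take the λ-closure:
From q3 via λ: add q6.
From q13 via λ: add q5.
From q6 via λ: add q7.
From q7 via λ: add q4.
No new states can be added; the closed set is {q2, q3, q4, q5, q6, q7, q10, q11, q13, q14}.

{q2, q3, q4, q5, q6, q7, q10, q11, q13, q14}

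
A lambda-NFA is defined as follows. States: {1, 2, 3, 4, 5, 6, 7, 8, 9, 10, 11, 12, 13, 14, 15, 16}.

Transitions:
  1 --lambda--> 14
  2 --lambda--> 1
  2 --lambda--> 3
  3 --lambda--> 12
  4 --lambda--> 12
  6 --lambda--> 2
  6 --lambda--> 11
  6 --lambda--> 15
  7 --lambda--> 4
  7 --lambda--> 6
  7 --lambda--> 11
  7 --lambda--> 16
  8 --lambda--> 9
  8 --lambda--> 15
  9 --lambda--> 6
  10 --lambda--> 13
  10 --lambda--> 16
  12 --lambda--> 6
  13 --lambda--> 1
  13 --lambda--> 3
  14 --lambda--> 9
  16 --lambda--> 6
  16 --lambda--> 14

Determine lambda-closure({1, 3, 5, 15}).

{1, 2, 3, 5, 6, 9, 11, 12, 14, 15}

Start with {1, 3, 5, 15}.
From 1 via lambda: add 14.
From 3 via lambda: add 12.
From 12 via lambda: add 6.
From 14 via lambda: add 9.
From 6 via lambda: add 2, 11.
No new states can be added; the closed set is {1, 2, 3, 5, 6, 9, 11, 12, 14, 15}.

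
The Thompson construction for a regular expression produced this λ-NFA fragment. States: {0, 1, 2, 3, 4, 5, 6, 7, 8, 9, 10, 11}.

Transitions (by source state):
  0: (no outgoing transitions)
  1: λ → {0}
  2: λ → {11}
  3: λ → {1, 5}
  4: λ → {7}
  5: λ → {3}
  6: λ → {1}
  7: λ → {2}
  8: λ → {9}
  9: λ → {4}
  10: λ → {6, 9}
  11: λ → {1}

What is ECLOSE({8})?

{0, 1, 2, 4, 7, 8, 9, 11}

Start with {8}.
From 8 via λ: add 9.
From 9 via λ: add 4.
From 4 via λ: add 7.
From 7 via λ: add 2.
From 2 via λ: add 11.
From 11 via λ: add 1.
From 1 via λ: add 0.
No new states can be added; the closed set is {0, 1, 2, 4, 7, 8, 9, 11}.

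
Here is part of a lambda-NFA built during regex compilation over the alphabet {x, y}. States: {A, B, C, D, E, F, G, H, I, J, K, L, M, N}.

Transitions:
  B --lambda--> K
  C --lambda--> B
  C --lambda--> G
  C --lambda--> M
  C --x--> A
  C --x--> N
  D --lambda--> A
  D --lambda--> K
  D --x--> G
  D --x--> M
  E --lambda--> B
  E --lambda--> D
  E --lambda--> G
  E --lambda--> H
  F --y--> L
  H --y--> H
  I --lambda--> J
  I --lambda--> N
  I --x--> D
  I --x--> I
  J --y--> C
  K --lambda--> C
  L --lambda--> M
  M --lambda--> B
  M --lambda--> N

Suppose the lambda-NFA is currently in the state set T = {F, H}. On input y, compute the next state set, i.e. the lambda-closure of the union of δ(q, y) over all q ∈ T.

F on y → {L}.
H on y → {H}.
Union after reading y: {H, L}.
Now take the lambda-closure:
From L via lambda: add M.
From M via lambda: add B, N.
From B via lambda: add K.
From K via lambda: add C.
From C via lambda: add G.
No new states can be added; the closed set is {B, C, G, H, K, L, M, N}.

{B, C, G, H, K, L, M, N}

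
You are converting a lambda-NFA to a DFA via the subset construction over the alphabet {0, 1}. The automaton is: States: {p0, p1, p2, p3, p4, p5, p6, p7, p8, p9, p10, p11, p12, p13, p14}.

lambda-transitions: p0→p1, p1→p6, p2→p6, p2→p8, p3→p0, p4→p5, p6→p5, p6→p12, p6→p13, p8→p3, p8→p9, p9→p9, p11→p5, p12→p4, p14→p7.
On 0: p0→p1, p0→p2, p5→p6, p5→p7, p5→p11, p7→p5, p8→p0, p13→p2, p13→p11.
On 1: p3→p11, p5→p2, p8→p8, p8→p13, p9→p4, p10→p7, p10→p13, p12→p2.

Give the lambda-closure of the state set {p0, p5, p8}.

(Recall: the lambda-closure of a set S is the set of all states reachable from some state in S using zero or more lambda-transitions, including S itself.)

Start with {p0, p5, p8}.
From p0 via lambda: add p1.
From p8 via lambda: add p3, p9.
From p1 via lambda: add p6.
From p6 via lambda: add p12, p13.
From p12 via lambda: add p4.
No new states can be added; the closed set is {p0, p1, p3, p4, p5, p6, p8, p9, p12, p13}.

{p0, p1, p3, p4, p5, p6, p8, p9, p12, p13}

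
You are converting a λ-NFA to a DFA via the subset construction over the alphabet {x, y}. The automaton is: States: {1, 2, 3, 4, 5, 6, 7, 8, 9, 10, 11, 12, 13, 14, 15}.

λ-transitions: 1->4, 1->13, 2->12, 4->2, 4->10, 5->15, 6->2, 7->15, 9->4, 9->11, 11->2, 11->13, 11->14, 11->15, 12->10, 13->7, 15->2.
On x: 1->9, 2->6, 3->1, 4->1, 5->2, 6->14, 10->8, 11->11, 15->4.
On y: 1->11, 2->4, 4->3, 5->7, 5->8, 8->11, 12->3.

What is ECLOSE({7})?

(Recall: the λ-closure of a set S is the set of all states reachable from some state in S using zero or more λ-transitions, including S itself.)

{2, 7, 10, 12, 15}

Start with {7}.
From 7 via λ: add 15.
From 15 via λ: add 2.
From 2 via λ: add 12.
From 12 via λ: add 10.
No new states can be added; the closed set is {2, 7, 10, 12, 15}.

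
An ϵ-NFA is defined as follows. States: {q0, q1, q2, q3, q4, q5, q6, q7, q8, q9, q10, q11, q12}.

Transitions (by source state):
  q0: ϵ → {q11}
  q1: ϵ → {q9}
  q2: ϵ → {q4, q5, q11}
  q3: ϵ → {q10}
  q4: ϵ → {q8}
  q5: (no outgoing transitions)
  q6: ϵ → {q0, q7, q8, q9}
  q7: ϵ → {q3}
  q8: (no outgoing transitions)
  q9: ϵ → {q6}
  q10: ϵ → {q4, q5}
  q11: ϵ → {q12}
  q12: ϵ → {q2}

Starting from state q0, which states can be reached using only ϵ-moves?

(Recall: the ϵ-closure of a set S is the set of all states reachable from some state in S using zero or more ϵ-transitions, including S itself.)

{q0, q2, q4, q5, q8, q11, q12}

Start with {q0}.
From q0 via ϵ: add q11.
From q11 via ϵ: add q12.
From q12 via ϵ: add q2.
From q2 via ϵ: add q4, q5.
From q4 via ϵ: add q8.
No new states can be added; the closed set is {q0, q2, q4, q5, q8, q11, q12}.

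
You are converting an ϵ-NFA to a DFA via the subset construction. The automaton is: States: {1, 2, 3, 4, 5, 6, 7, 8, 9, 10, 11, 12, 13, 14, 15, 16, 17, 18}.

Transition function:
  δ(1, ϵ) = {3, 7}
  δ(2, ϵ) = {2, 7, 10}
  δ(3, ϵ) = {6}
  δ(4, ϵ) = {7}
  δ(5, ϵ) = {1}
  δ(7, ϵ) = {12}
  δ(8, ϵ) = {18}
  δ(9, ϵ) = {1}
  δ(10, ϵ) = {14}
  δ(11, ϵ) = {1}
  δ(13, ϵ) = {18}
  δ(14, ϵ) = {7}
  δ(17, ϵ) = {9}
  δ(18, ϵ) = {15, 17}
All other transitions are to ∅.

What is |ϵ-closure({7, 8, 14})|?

Start with {7, 8, 14}.
From 7 via ϵ: add 12.
From 8 via ϵ: add 18.
From 18 via ϵ: add 15, 17.
From 17 via ϵ: add 9.
From 9 via ϵ: add 1.
From 1 via ϵ: add 3.
From 3 via ϵ: add 6.
ϵ-closure = {1, 3, 6, 7, 8, 9, 12, 14, 15, 17, 18}, which has 11 states.

11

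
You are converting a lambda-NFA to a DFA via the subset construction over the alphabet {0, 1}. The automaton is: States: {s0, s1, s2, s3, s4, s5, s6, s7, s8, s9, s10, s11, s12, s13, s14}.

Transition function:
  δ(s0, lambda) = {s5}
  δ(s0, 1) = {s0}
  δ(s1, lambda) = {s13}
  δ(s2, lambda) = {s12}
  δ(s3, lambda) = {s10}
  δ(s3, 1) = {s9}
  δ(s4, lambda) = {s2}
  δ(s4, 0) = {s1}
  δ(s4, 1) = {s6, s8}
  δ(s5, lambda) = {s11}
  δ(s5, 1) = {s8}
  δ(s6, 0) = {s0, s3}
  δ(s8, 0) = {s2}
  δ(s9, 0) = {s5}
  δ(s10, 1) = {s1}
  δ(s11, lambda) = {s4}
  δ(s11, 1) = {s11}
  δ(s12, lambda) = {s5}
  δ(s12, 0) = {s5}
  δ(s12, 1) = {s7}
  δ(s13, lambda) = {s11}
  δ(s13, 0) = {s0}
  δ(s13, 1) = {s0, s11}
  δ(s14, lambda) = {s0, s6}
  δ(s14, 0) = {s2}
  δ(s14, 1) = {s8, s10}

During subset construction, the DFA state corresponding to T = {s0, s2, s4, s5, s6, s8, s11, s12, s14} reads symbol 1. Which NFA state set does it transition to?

{s0, s2, s4, s5, s6, s7, s8, s10, s11, s12}

s0 on 1 → {s0}.
s4 on 1 → {s6, s8}.
s5 on 1 → {s8}.
s11 on 1 → {s11}.
s12 on 1 → {s7}.
s14 on 1 → {s8, s10}.
No 1-transition from s2, s6, s8.
Union after reading 1: {s0, s6, s7, s8, s10, s11}.
Now take the lambda-closure:
From s0 via lambda: add s5.
From s11 via lambda: add s4.
From s4 via lambda: add s2.
From s2 via lambda: add s12.
No new states can be added; the closed set is {s0, s2, s4, s5, s6, s7, s8, s10, s11, s12}.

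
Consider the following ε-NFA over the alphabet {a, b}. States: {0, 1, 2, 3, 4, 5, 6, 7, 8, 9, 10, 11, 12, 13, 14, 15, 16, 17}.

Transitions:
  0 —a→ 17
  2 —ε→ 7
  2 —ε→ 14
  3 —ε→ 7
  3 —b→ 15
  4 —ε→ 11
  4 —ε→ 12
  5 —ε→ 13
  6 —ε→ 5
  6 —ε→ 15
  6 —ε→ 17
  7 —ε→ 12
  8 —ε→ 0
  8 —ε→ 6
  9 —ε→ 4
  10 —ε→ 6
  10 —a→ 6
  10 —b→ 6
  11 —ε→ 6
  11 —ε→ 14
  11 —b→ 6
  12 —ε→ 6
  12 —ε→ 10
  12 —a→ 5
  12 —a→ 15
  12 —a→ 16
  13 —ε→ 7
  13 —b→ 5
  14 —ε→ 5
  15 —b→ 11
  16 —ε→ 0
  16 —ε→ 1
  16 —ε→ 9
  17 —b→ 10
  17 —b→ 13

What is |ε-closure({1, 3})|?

Start with {1, 3}.
From 3 via ε: add 7.
From 7 via ε: add 12.
From 12 via ε: add 6, 10.
From 6 via ε: add 5, 15, 17.
From 5 via ε: add 13.
ε-closure = {1, 3, 5, 6, 7, 10, 12, 13, 15, 17}, which has 10 states.

10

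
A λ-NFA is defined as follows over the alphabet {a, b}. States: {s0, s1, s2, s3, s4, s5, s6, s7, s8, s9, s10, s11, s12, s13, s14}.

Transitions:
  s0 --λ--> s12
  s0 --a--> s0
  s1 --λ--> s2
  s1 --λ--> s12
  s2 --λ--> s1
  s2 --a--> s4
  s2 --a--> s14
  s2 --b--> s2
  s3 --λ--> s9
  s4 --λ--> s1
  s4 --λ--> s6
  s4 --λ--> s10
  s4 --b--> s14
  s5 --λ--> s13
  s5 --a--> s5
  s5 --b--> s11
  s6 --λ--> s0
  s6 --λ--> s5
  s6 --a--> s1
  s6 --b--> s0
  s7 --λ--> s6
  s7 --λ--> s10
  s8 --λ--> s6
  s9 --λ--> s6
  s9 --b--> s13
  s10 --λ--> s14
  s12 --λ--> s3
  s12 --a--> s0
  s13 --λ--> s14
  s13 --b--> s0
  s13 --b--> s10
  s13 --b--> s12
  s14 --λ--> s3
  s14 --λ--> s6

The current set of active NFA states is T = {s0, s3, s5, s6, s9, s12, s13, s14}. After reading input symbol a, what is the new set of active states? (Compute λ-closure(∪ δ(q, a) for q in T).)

s0 on a → {s0}.
s5 on a → {s5}.
s6 on a → {s1}.
s12 on a → {s0}.
No a-transition from s3, s9, s13, s14.
Union after reading a: {s0, s1, s5}.
Now take the λ-closure:
From s0 via λ: add s12.
From s1 via λ: add s2.
From s5 via λ: add s13.
From s12 via λ: add s3.
From s13 via λ: add s14.
From s3 via λ: add s9.
From s14 via λ: add s6.
No new states can be added; the closed set is {s0, s1, s2, s3, s5, s6, s9, s12, s13, s14}.

{s0, s1, s2, s3, s5, s6, s9, s12, s13, s14}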